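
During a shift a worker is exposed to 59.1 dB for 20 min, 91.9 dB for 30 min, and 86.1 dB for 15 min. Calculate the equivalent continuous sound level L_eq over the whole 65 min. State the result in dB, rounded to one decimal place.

89.1 dB

Weight each interval's intensity by its duration and average over T = 65 min:
Σ tᵢ·10^(Lᵢ/10) = 20·10^(59.1/10) + 30·10^(91.9/10) + 15·10^(86.1/10) = 5.259e+10.
L_eq = 10·log₁₀(5.259e+10/65) = 89.08 dB.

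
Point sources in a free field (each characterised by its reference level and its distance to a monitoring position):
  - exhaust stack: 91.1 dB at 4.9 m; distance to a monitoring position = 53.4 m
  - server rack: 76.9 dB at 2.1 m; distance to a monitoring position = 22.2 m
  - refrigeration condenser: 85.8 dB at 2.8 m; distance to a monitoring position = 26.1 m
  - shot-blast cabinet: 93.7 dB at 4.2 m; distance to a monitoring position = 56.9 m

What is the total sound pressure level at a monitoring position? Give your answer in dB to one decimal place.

First find each source's level at the receiver (point-source: −20·log₁₀(r/r_ref)), then combine on an intensity basis.
exhaust stack: 91.1 − 20·log₁₀(53.4/4.9) = 91.1 − 20.75 = 70.35 dB.
server rack: 76.9 − 20·log₁₀(22.2/2.1) = 76.9 − 20.48 = 56.42 dB.
refrigeration condenser: 85.8 − 20·log₁₀(26.1/2.8) = 85.8 − 19.39 = 66.41 dB.
shot-blast cabinet: 93.7 − 20·log₁₀(56.9/4.2) = 93.7 − 22.64 = 71.06 dB.
Σ 10^(L/10) = 2.843e+07 → L_total = 10·log₁₀(2.843e+07) = 74.54 dB.

74.5 dB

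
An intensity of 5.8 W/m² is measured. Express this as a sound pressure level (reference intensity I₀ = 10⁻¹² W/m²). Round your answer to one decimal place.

I/I₀ = 5.8/10⁻¹² = 5.8×10^12, and L = 10·log₁₀(I/I₀).
L = 10·(0.7634 + 12) = 127.63 dB.

127.6 dB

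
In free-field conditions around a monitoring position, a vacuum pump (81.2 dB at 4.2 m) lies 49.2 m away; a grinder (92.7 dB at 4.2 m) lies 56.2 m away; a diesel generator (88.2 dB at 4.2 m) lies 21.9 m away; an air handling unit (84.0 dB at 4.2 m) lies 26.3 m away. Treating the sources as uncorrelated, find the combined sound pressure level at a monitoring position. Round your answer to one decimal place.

76.2 dB

First find each source's level at the receiver (point-source: −20·log₁₀(r/r_ref)), then combine on an intensity basis.
vacuum pump: 81.2 − 20·log₁₀(49.2/4.2) = 81.2 − 21.37 = 59.83 dB.
grinder: 92.7 − 20·log₁₀(56.2/4.2) = 92.7 − 22.53 = 70.17 dB.
diesel generator: 88.2 − 20·log₁₀(21.9/4.2) = 88.2 − 14.34 = 73.86 dB.
air handling unit: 84.0 − 20·log₁₀(26.3/4.2) = 84.0 − 15.93 = 68.07 dB.
Σ 10^(L/10) = 4.207e+07 → L_total = 10·log₁₀(4.207e+07) = 76.24 dB.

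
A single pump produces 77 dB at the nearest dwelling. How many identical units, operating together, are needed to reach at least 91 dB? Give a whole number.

26

The shortfall is 91 − 77 = 14.0 dB, and N units add 10·log₁₀ N, so need 10·log₁₀ N ≥ 14.0.
N ≥ 10^(14.0/10) = 25.119, so N = 26.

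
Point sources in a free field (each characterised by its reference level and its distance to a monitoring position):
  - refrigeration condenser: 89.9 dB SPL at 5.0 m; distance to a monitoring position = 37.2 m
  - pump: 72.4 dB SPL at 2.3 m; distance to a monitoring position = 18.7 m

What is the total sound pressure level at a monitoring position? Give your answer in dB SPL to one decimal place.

Apply inverse-square spreading to bring every level to the receiver, then sum 10^(L/10).
refrigeration condenser: 89.9 − 20·log₁₀(37.2/5.0) = 89.9 − 17.43 = 72.47 dB SPL.
pump: 72.4 − 20·log₁₀(18.7/2.3) = 72.4 − 18.20 = 54.20 dB SPL.
Σ 10^(L/10) = 1.792e+07 → L_total = 10·log₁₀(1.792e+07) = 72.53 dB SPL.

72.5 dB SPL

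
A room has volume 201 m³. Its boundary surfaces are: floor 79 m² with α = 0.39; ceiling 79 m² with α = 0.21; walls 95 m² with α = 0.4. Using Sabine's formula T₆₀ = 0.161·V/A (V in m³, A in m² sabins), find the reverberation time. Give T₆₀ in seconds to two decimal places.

A = Σ Sᵢαᵢ = 79·0.39 + 79·0.21 + 95·0.4 = 85.40 m².
T₆₀ = 0.161 × 201 / 85.40 = 0.379 s.

0.38 s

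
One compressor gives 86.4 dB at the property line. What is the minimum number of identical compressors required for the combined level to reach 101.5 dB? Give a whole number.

33

N identical sources give L₁ + 10·log₁₀ N, so require 10·log₁₀ N ≥ 101.5 − 86.4 = 15.1 dB.
N ≥ 10^(15.1/10) = 32.359, so N = 33.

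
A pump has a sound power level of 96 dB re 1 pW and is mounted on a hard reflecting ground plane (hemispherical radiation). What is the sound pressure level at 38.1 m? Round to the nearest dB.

Free-field hemispherical radiation: L_p = L_w − 10·log₁₀(2π·r²), r = 38.1 m.
2π·r² = 9121 m², 10·log₁₀ of that is 39.600 dB.
L_p = 96 − 39.600 = 56.40 dB.

56 dB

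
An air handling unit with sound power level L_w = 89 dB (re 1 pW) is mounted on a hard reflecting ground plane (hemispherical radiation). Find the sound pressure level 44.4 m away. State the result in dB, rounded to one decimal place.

48.1 dB

L_p = L_w − 10·log₁₀(2π·r²) with r = 44.4 m.
2π·r² = 1.239e+04 m², 10·log₁₀ of that is 40.929 dB.
L_p = 89 − 40.929 = 48.07 dB.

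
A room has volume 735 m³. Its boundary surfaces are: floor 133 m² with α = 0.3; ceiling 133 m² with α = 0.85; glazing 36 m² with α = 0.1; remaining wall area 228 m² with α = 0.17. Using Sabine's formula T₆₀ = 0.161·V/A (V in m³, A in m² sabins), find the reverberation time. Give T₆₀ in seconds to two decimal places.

Total absorption A = 133·0.3 + 133·0.85 + 36·0.1 + 228·0.17 = 195.31 m² sabins.
T₆₀ = 0.161 × 735 / 195.31 = 0.606 s.

0.61 s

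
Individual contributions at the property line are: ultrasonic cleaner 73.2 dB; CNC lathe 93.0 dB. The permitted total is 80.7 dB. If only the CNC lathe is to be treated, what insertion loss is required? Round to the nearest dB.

13 dB

Everything except the CNC lathe sums to 10^(73.2/10) = 2.089e+07 in linear terms, 73.20 dB.
The limit corresponds to 10^(80.7/10) = 1.175e+08; subtracting the fixed part leaves 9.660e+07 for the CNC lathe, i.e. 79.85 dB.
Required insertion loss = 93.0 − 79.85 = 13.15 dB.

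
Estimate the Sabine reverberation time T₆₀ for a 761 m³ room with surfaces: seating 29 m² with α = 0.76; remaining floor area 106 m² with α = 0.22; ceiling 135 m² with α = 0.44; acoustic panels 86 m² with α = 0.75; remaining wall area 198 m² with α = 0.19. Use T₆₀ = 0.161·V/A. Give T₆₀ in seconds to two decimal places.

0.59 s

A = Σ Sᵢαᵢ = 29·0.76 + 106·0.22 + 135·0.44 + 86·0.75 + 198·0.19 = 206.88 m².
T₆₀ = 0.161 × 761 / 206.88 = 0.592 s.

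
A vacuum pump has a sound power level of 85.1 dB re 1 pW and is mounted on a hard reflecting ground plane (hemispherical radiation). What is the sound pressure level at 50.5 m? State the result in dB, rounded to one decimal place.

Free-field hemispherical radiation: L_p = L_w − 10·log₁₀(2π·r²), r = 50.5 m.
2π·r² = 1.602e+04 m², 10·log₁₀ of that is 42.048 dB.
L_p = 85.1 − 42.048 = 43.05 dB.

43.1 dB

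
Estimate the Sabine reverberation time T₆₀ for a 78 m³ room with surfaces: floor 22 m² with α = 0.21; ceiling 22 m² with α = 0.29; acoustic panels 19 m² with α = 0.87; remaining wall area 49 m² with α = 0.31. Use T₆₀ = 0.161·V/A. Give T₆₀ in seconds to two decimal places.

Summing Sᵢαᵢ: 22·0.21 + 22·0.29 + 19·0.87 + 49·0.31 = 42.72 m².
T₆₀ = 0.161·V/A = 0.161·78/42.72 = 0.294 s.

0.29 s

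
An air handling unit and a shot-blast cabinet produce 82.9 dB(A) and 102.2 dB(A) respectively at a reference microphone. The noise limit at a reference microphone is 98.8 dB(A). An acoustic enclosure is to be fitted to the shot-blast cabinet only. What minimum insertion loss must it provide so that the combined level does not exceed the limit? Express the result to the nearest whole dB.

Fixed contribution from the other source: Σ 10^(L/10) = 10^(82.9/10) = 1.950e+08 (82.90 dB(A)).
To meet 98.8 dB(A) overall, the treated shot-blast cabinet may contribute at most 10^(98.8/10) − 1.950e+08 = 7.391e+09, i.e. 98.69 dB(A).
So the shot-blast cabinet must be reduced from 102.2 to 98.69 dB(A): IL = 3.51 dB.

4 dB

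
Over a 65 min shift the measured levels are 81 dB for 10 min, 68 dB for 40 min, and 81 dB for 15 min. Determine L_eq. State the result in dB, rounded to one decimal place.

The energy average is taken in the linear domain: L_eq = 10·log₁₀[(Σ tᵢ·10^(Lᵢ/10))/T], T = 65 min.
Σ tᵢ·10^(Lᵢ/10) = 10·10^(81/10) + 40·10^(68/10) + 15·10^(81/10) = 3.400e+09.
L_eq = 10·log₁₀(3.400e+09/65) = 77.19 dB.

77.2 dB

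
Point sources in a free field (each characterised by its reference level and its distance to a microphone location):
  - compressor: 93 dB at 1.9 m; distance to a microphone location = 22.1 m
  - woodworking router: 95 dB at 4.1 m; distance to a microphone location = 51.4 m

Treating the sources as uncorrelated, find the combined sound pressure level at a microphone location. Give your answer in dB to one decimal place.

First find each source's level at the receiver (point-source: −20·log₁₀(r/r_ref)), then combine on an intensity basis.
compressor: 93 − 20·log₁₀(22.1/1.9) = 93 − 21.31 = 71.69 dB.
woodworking router: 95 − 20·log₁₀(51.4/4.1) = 95 − 21.96 = 73.04 dB.
Σ 10^(L/10) = 3.487e+07 → L_total = 10·log₁₀(3.487e+07) = 75.42 dB.

75.4 dB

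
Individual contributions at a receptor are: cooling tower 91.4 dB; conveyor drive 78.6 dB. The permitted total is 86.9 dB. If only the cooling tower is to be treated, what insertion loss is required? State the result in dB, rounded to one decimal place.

Everything except the cooling tower sums to 10^(78.6/10) = 7.244e+07 in linear terms, 78.60 dB.
To meet 86.9 dB overall, the treated cooling tower may contribute at most 10^(86.9/10) − 7.244e+07 = 4.173e+08, i.e. 86.20 dB.
Required insertion loss = 91.4 − 86.20 = 5.20 dB.

5.2 dB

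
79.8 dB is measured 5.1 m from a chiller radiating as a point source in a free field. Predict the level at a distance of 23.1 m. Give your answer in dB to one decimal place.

Point-source attenuation: ΔL = 20·log₁₀(r₂/r₁) = 20·log₁₀(23.1/5.1) = 13.121 dB.
L₂ = 79.8 − 20·log₁₀(23.1/5.1) = 79.8 − 13.121 = 66.68 dB.

66.7 dB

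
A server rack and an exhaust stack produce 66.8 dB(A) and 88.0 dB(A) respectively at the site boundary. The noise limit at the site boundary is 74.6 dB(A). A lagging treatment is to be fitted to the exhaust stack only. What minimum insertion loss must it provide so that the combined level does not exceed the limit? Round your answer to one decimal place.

14.2 dB

The untreated sources together contribute 10^(66.8/10) = 4.786e+06, i.e. 66.80 dB(A).
To meet 74.6 dB(A) overall, the treated exhaust stack may contribute at most 10^(74.6/10) − 4.786e+06 = 2.405e+07, i.e. 73.81 dB(A).
Required insertion loss = 88.0 − 73.81 = 14.19 dB.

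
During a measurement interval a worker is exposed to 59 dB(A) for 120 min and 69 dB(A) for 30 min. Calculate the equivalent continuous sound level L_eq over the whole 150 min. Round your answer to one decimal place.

The energy average is taken in the linear domain: L_eq = 10·log₁₀[(Σ tᵢ·10^(Lᵢ/10))/T], T = 150 min.
Σ tᵢ·10^(Lᵢ/10) = 120·10^(59/10) + 30·10^(69/10) = 3.336e+08.
L_eq = 10·log₁₀(3.336e+08/150) = 63.47 dB(A).

63.5 dB(A)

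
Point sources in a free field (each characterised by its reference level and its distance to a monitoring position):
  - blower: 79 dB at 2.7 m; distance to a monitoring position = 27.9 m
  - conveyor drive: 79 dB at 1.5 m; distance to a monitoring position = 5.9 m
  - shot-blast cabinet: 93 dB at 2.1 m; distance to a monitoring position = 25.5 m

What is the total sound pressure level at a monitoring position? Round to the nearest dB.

73 dB

Propagate each source to the receiver with L = L_ref − 20·log₁₀(r/r_ref), then add intensities.
blower: 79 − 20·log₁₀(27.9/2.7) = 79 − 20.28 = 58.72 dB.
conveyor drive: 79 − 20·log₁₀(5.9/1.5) = 79 − 11.90 = 67.10 dB.
shot-blast cabinet: 93 − 20·log₁₀(25.5/2.1) = 93 − 21.69 = 71.31 dB.
Σ 10^(L/10) = 1.941e+07 → L_total = 10·log₁₀(1.941e+07) = 72.88 dB.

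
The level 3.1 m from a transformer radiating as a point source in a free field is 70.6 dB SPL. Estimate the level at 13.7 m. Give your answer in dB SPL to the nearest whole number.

Point-source attenuation: ΔL = 20·log₁₀(r₂/r₁) = 20·log₁₀(13.7/3.1) = 12.907 dB.
L₂ = 70.6 − 20·log₁₀(13.7/3.1) = 70.6 − 12.907 = 57.69 dB SPL.

58 dB SPL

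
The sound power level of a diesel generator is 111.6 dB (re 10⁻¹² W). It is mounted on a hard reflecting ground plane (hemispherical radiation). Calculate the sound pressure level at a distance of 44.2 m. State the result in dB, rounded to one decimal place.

Free-field hemispherical radiation: L_p = L_w − 10·log₁₀(2π·r²), r = 44.2 m.
2π·r² = 1.228e+04 m², 10·log₁₀ of that is 40.890 dB.
L_p = 111.6 − 40.890 = 70.71 dB.

70.7 dB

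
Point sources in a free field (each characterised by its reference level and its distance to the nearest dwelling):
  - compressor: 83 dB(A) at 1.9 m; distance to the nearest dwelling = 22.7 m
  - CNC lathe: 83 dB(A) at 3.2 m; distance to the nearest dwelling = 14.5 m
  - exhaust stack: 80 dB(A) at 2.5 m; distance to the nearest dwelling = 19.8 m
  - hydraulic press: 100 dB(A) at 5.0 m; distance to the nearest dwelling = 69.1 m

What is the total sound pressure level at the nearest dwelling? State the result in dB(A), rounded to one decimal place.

Apply inverse-square spreading to bring every level to the receiver, then sum 10^(L/10).
compressor: 83 − 20·log₁₀(22.7/1.9) = 83 − 21.55 = 61.45 dB(A).
CNC lathe: 83 − 20·log₁₀(14.5/3.2) = 83 − 13.12 = 69.88 dB(A).
exhaust stack: 80 − 20·log₁₀(19.8/2.5) = 80 − 17.97 = 62.03 dB(A).
hydraulic press: 100 − 20·log₁₀(69.1/5.0) = 100 − 22.81 = 77.19 dB(A).
Σ 10^(L/10) = 6.507e+07 → L_total = 10·log₁₀(6.507e+07) = 78.13 dB(A).

78.1 dB(A)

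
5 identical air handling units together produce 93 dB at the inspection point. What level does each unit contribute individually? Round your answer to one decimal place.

5 equal contributions raise the level by 10·log₁₀ 5 = 6.990 dB, so each unit alone gives 93 − 6.990.

86.0 dB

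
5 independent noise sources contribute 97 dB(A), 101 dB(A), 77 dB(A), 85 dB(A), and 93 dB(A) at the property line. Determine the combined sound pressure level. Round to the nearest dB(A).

103 dB(A)

For uncorrelated sources the intensities add, so convert each level to linear form, sum, and take 10·log₁₀ of the total.
Σ 10^(L/10) = 10^(97/10) + 10^(101/10) + 10^(77/10) + 10^(85/10) + 10^(93/10) = 1.996e+10.
L_total = 10·log₁₀(1.996e+10) = 103.00 dB(A).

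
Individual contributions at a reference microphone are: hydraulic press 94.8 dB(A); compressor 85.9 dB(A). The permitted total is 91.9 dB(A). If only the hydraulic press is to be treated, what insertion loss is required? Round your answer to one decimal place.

Everything except the hydraulic press sums to 10^(85.9/10) = 3.890e+08 in linear terms, 85.90 dB(A).
The limit corresponds to 10^(91.9/10) = 1.549e+09; subtracting the fixed part leaves 1.160e+09 for the hydraulic press, i.e. 90.64 dB(A).
Required insertion loss = 94.8 − 90.64 = 4.16 dB.

4.2 dB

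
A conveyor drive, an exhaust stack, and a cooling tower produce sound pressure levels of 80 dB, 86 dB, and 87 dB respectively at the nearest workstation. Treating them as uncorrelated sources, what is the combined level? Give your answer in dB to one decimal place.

90.0 dB

Incoherent sources combine by intensity addition: L_total = 10·log₁₀(Σ 10^(L_i/10)).
Σ 10^(L/10) = 10^(80/10) + 10^(86/10) + 10^(87/10) = 9.993e+08.
L_total = 10·log₁₀(9.993e+08) = 90.00 dB.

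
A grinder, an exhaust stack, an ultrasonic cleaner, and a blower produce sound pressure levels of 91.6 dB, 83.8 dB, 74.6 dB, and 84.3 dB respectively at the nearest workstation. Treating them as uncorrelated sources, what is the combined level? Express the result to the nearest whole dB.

93 dB

Incoherent sources combine by intensity addition: L_total = 10·log₁₀(Σ 10^(L_i/10)).
Σ 10^(L/10) = 10^(91.6/10) + 10^(83.8/10) + 10^(74.6/10) + 10^(84.3/10) = 1.983e+09.
L_total = 10·log₁₀(1.983e+09) = 92.97 dB.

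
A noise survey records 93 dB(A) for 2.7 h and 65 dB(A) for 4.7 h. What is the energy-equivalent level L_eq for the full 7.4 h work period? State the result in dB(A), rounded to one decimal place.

88.6 dB(A)

The energy average is taken in the linear domain: L_eq = 10·log₁₀[(Σ tᵢ·10^(Lᵢ/10))/T], T = 7.4 h.
Σ tᵢ·10^(Lᵢ/10) = 2.7·10^(93/10) + 4.7·10^(65/10) = 5.402e+09.
L_eq = 10·log₁₀(5.402e+09/7.4) = 88.63 dB(A).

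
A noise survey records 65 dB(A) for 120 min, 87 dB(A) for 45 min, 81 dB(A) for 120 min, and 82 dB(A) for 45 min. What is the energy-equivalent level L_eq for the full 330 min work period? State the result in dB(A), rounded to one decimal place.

Weight each interval's intensity by its duration and average over T = 330 min:
Σ tᵢ·10^(Lᵢ/10) = 120·10^(65/10) + 45·10^(87/10) + 120·10^(81/10) + 45·10^(82/10) = 4.517e+10.
L_eq = 10·log₁₀(4.517e+10/330) = 81.36 dB(A).

81.4 dB(A)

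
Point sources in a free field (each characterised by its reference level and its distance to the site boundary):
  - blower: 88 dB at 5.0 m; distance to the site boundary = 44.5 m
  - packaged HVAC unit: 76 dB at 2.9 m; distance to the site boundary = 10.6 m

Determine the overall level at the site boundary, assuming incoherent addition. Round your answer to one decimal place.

Propagate each source to the receiver with L = L_ref − 20·log₁₀(r/r_ref), then add intensities.
blower: 88 − 20·log₁₀(44.5/5.0) = 88 − 18.99 = 69.01 dB.
packaged HVAC unit: 76 − 20·log₁₀(10.6/2.9) = 76 − 11.26 = 64.74 dB.
Σ 10^(L/10) = 1.095e+07 → L_total = 10·log₁₀(1.095e+07) = 70.39 dB.

70.4 dB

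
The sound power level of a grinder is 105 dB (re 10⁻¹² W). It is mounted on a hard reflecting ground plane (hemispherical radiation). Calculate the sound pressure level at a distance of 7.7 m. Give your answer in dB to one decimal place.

79.3 dB

The power spreads over a hemisphere of area 2π·r², so L_p = L_w − 10·log₁₀(2π·r²).
2π·r² = 372.5 m², 10·log₁₀ of that is 25.712 dB.
L_p = 105 − 25.712 = 79.29 dB.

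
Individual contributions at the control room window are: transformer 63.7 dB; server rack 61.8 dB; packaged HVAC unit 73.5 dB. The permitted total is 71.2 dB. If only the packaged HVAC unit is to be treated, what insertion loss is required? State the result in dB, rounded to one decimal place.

Fixed contribution from the other sources: Σ 10^(L/10) = 10^(63.7/10) + 10^(61.8/10) = 3.858e+06 (65.86 dB).
The limit corresponds to 10^(71.2/10) = 1.318e+07; subtracting the fixed part leaves 9.325e+06 for the packaged HVAC unit, i.e. 69.70 dB.
So the packaged HVAC unit must be reduced from 73.5 to 69.70 dB: IL = 3.80 dB.

3.8 dB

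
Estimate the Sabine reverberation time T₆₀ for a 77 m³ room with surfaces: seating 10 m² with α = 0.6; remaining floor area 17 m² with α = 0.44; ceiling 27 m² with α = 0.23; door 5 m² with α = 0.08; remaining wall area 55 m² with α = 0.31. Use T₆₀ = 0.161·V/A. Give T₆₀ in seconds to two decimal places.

Summing Sᵢαᵢ: 10·0.6 + 17·0.44 + 27·0.23 + 5·0.08 + 55·0.31 = 37.14 m².
T₆₀ = 0.161 × 77 / 37.14 = 0.334 s.

0.33 s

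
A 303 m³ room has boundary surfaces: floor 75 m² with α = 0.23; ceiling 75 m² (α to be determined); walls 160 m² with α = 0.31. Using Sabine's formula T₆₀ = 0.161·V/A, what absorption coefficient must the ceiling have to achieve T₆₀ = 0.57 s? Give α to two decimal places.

A = 0.161·V/T₆₀ = 0.161·303/0.57 = 85.58 m² sabins.
Absorption from the other surfaces = 75·0.23 + 160·0.31 = 66.85 m², so the ceiling must supply 18.73 m² over 75 m².
α = 18.73/75 = 0.250.

0.25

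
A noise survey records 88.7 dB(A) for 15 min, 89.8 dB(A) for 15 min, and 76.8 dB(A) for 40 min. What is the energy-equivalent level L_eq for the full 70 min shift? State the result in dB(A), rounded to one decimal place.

85.9 dB(A)

The energy average is taken in the linear domain: L_eq = 10·log₁₀[(Σ tᵢ·10^(Lᵢ/10))/T], T = 70 min.
Σ tᵢ·10^(Lᵢ/10) = 15·10^(88.7/10) + 15·10^(89.8/10) + 40·10^(76.8/10) = 2.736e+10.
L_eq = 10·log₁₀(2.736e+10/70) = 85.92 dB(A).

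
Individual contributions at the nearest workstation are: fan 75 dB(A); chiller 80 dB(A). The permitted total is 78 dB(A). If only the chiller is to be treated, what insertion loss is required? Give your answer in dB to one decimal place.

5.0 dB

Everything except the chiller sums to 10^(75/10) = 3.162e+07 in linear terms, 75.00 dB(A).
To meet 78 dB(A) overall, the treated chiller may contribute at most 10^(78/10) − 3.162e+07 = 3.147e+07, i.e. 74.98 dB(A).
So the chiller must be reduced from 80 to 74.98 dB(A): IL = 5.02 dB.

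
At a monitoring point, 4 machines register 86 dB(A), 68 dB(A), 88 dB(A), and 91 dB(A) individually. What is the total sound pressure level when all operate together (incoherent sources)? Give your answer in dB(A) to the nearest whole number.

For uncorrelated sources the intensities add, so convert each level to linear form, sum, and take 10·log₁₀ of the total.
Σ 10^(L/10) = 10^(86/10) + 10^(68/10) + 10^(88/10) + 10^(91/10) = 2.294e+09.
L_total = 10·log₁₀(2.294e+09) = 93.61 dB(A).

94 dB(A)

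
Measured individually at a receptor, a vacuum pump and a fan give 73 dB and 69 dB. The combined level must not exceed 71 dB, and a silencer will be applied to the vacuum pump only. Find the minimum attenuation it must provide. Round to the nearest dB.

The untreated sources together contribute 10^(69/10) = 7.943e+06, i.e. 69.00 dB.
To meet 71 dB overall, the treated vacuum pump may contribute at most 10^(71/10) − 7.943e+06 = 4.646e+06, i.e. 66.67 dB.
So the vacuum pump must be reduced from 73 to 66.67 dB: IL = 6.33 dB.

6 dB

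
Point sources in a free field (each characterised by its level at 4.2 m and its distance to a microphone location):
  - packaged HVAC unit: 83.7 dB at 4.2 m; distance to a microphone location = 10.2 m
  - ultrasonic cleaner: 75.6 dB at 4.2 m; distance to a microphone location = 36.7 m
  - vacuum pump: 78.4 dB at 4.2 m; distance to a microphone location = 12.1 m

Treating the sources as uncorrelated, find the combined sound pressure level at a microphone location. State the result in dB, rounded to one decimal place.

Propagate each source to the receiver with L = L_ref − 20·log₁₀(r/r_ref), then add intensities.
packaged HVAC unit: 83.7 − 20·log₁₀(10.2/4.2) = 83.7 − 7.71 = 75.99 dB.
ultrasonic cleaner: 75.6 − 20·log₁₀(36.7/4.2) = 75.6 − 18.83 = 56.77 dB.
vacuum pump: 78.4 − 20·log₁₀(12.1/4.2) = 78.4 − 9.19 = 69.21 dB.
Σ 10^(L/10) = 4.856e+07 → L_total = 10·log₁₀(4.856e+07) = 76.86 dB.

76.9 dB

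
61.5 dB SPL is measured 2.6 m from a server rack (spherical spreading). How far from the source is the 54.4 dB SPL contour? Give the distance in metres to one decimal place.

The 7.1 dB drop corresponds to a distance ratio of 10^(7.1/20) for a point source.
r₂ = 2.6·10^((61.5−54.4)/20) = 2.6·10^(7.1/20) = 5.89 m.

5.9 m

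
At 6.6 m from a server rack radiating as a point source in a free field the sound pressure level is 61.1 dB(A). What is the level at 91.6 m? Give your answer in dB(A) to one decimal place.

38.3 dB(A)

Point-source attenuation: ΔL = 20·log₁₀(r₂/r₁) = 20·log₁₀(91.6/6.6) = 22.847 dB.
L₂ = 61.1 − 20·log₁₀(91.6/6.6) = 61.1 − 22.847 = 38.25 dB(A).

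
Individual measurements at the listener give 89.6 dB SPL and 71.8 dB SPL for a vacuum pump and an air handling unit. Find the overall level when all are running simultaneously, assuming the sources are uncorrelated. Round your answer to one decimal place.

Incoherent sources combine by intensity addition: L_total = 10·log₁₀(Σ 10^(L_i/10)).
Σ 10^(L/10) = 10^(89.6/10) + 10^(71.8/10) = 9.271e+08.
L_total = 10·log₁₀(9.271e+08) = 89.67 dB SPL.

89.7 dB SPL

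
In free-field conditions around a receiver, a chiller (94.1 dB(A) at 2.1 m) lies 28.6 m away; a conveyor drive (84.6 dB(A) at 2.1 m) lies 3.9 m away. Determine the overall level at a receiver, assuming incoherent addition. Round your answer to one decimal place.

First find each source's level at the receiver (point-source: −20·log₁₀(r/r_ref)), then combine on an intensity basis.
chiller: 94.1 − 20·log₁₀(28.6/2.1) = 94.1 − 22.68 = 71.42 dB(A).
conveyor drive: 84.6 − 20·log₁₀(3.9/2.1) = 84.6 − 5.38 = 79.22 dB(A).
Σ 10^(L/10) = 9.748e+07 → L_total = 10·log₁₀(9.748e+07) = 79.89 dB(A).

79.9 dB(A)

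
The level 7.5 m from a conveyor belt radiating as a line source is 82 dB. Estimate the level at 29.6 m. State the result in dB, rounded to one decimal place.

76.0 dB

For a line source, L₂ = L₁ − 10·log₁₀(r₂/r₁).
L₂ = 82 − 10·log₁₀(29.6/7.5) = 82 − 5.962 = 76.04 dB.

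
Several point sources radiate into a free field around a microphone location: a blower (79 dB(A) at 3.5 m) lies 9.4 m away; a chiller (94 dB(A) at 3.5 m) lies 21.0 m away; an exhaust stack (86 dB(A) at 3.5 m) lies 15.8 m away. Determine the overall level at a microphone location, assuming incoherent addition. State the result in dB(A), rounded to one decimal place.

80.0 dB(A)

Apply inverse-square spreading to bring every level to the receiver, then sum 10^(L/10).
blower: 79 − 20·log₁₀(9.4/3.5) = 79 − 8.58 = 70.42 dB(A).
chiller: 94 − 20·log₁₀(21.0/3.5) = 94 − 15.56 = 78.44 dB(A).
exhaust stack: 86 − 20·log₁₀(15.8/3.5) = 86 − 13.09 = 72.91 dB(A).
Σ 10^(L/10) = 1.003e+08 → L_total = 10·log₁₀(1.003e+08) = 80.01 dB(A).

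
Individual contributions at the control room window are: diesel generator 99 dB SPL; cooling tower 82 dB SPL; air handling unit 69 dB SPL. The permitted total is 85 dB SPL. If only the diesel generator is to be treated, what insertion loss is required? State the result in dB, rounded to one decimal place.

The untreated sources together contribute 10^(82/10) + 10^(69/10) = 1.664e+08, i.e. 82.21 dB SPL.
To meet 85 dB SPL overall, the treated diesel generator may contribute at most 10^(85/10) − 1.664e+08 = 1.498e+08, i.e. 81.75 dB SPL.
So the diesel generator must be reduced from 99 to 81.75 dB SPL: IL = 17.25 dB.

17.2 dB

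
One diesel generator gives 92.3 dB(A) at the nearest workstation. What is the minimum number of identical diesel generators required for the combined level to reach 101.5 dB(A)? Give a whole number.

9

Need L₁ + 10·log₁₀ N ≥ 101.5, i.e. log₁₀ N ≥ 0.92.
N ≥ 10^(9.2/10) = 8.318, so N = 9.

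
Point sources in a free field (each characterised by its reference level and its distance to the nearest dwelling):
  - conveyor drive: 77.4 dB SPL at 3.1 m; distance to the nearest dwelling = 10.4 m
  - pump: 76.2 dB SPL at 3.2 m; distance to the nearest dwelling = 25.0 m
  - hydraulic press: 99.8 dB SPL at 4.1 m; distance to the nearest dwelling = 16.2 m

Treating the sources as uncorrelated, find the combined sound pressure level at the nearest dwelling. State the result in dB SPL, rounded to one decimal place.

87.9 dB SPL

Propagate each source to the receiver with L = L_ref − 20·log₁₀(r/r_ref), then add intensities.
conveyor drive: 77.4 − 20·log₁₀(10.4/3.1) = 77.4 − 10.51 = 66.89 dB SPL.
pump: 76.2 − 20·log₁₀(25.0/3.2) = 76.2 − 17.86 = 58.34 dB SPL.
hydraulic press: 99.8 − 20·log₁₀(16.2/4.1) = 99.8 − 11.93 = 87.87 dB SPL.
Σ 10^(L/10) = 6.173e+08 → L_total = 10·log₁₀(6.173e+08) = 87.90 dB SPL.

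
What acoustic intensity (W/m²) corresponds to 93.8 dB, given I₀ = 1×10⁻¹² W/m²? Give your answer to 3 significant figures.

I = I₀·10^(L/10) = 10⁻¹² × 10^(93.8/10) = 10^(-2.620).

0.00240 W/m²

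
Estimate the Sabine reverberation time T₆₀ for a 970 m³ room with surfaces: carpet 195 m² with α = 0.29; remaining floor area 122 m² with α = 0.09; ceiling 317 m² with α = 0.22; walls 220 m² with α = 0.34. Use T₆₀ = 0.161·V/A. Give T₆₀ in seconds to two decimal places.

A = Σ Sᵢαᵢ = 195·0.29 + 122·0.09 + 317·0.22 + 220·0.34 = 212.07 m².
T₆₀ = 0.161·V/A = 0.161·970/212.07 = 0.736 s.

0.74 s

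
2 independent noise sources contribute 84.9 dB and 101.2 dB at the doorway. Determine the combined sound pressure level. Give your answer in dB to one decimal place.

For uncorrelated sources the intensities add, so convert each level to linear form, sum, and take 10·log₁₀ of the total.
Σ 10^(L/10) = 10^(84.9/10) + 10^(101.2/10) = 1.349e+10.
L_total = 10·log₁₀(1.349e+10) = 101.30 dB.

101.3 dB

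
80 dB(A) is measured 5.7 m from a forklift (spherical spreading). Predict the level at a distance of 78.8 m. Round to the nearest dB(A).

Point-source attenuation: ΔL = 20·log₁₀(r₂/r₁) = 20·log₁₀(78.8/5.7) = 22.813 dB.
L₂ = 80 − 20·log₁₀(78.8/5.7) = 80 − 22.813 = 57.19 dB(A).

57 dB(A)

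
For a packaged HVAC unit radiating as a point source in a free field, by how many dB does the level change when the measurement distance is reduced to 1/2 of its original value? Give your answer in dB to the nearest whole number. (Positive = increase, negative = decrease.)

With spherical spreading the level changes by −20·log₁₀(r₂/r₁).
ΔL = −20·log₁₀(0.5) = +6.02 dB.

+6 dB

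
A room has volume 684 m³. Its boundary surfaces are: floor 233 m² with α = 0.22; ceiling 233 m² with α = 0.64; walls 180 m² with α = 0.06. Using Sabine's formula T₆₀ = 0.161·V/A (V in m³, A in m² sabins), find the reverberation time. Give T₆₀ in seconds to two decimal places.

0.52 s

Summing Sᵢαᵢ: 233·0.22 + 233·0.64 + 180·0.06 = 211.18 m².
T₆₀ = 0.161·V/A = 0.161·684/211.18 = 0.521 s.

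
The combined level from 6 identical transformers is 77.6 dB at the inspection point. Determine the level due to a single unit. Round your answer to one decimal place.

69.8 dB

6 equal contributions raise the level by 10·log₁₀ 6 = 7.782 dB, so each unit alone gives 77.6 − 7.782.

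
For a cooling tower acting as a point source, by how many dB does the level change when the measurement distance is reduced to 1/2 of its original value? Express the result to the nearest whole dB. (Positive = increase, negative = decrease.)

A point source loses 6 dB per doubling of distance; generally ΔL = −20·log₁₀(r₂/r₁).
ΔL = −20·log₁₀(0.5) = +6.02 dB.

+6 dB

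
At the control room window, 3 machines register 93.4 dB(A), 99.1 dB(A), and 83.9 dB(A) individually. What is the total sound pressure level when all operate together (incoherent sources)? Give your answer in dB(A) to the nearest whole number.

For uncorrelated sources the intensities add, so convert each level to linear form, sum, and take 10·log₁₀ of the total.
Σ 10^(L/10) = 10^(93.4/10) + 10^(99.1/10) + 10^(83.9/10) = 1.056e+10.
L_total = 10·log₁₀(1.056e+10) = 100.24 dB(A).

100 dB(A)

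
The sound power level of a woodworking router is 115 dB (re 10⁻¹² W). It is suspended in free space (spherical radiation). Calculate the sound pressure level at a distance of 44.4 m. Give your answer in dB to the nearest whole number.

Free-field spherical radiation: L_p = L_w − 10·log₁₀(4π·r²), r = 44.4 m.
4π·r² = 2.477e+04 m², 10·log₁₀ of that is 43.940 dB.
L_p = 115 − 43.940 = 71.06 dB.

71 dB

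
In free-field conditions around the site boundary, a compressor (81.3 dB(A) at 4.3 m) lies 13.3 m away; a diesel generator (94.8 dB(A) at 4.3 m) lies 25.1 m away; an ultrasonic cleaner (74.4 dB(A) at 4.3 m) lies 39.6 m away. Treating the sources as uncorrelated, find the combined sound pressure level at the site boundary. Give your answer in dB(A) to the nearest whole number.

80 dB(A)

Apply inverse-square spreading to bring every level to the receiver, then sum 10^(L/10).
compressor: 81.3 − 20·log₁₀(13.3/4.3) = 81.3 − 9.81 = 71.49 dB(A).
diesel generator: 94.8 − 20·log₁₀(25.1/4.3) = 94.8 − 15.32 = 79.48 dB(A).
ultrasonic cleaner: 74.4 − 20·log₁₀(39.6/4.3) = 74.4 − 19.28 = 55.12 dB(A).
Σ 10^(L/10) = 1.031e+08 → L_total = 10·log₁₀(1.031e+08) = 80.13 dB(A).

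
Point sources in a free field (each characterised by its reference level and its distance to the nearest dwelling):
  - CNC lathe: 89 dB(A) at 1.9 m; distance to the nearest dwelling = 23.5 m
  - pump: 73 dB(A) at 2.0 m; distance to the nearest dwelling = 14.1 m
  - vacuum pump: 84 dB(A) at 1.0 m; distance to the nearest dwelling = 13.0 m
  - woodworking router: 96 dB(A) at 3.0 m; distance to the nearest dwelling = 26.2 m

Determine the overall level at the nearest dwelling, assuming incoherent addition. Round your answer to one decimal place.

Apply inverse-square spreading to bring every level to the receiver, then sum 10^(L/10).
CNC lathe: 89 − 20·log₁₀(23.5/1.9) = 89 − 21.85 = 67.15 dB(A).
pump: 73 − 20·log₁₀(14.1/2.0) = 73 − 16.96 = 56.04 dB(A).
vacuum pump: 84 − 20·log₁₀(13.0/1.0) = 84 − 22.28 = 61.72 dB(A).
woodworking router: 96 − 20·log₁₀(26.2/3.0) = 96 − 18.82 = 77.18 dB(A).
Σ 10^(L/10) = 5.928e+07 → L_total = 10·log₁₀(5.928e+07) = 77.73 dB(A).

77.7 dB(A)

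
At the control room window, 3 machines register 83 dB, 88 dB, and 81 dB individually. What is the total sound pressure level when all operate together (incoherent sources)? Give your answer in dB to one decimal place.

89.8 dB

For uncorrelated sources the intensities add, so convert each level to linear form, sum, and take 10·log₁₀ of the total.
Σ 10^(L/10) = 10^(83/10) + 10^(88/10) + 10^(81/10) = 9.564e+08.
L_total = 10·log₁₀(9.564e+08) = 89.81 dB.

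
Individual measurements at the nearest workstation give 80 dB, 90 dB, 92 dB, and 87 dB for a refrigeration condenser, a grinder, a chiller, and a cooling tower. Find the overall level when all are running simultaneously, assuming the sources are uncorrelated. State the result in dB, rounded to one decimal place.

95.0 dB

Incoherent sources combine by intensity addition: L_total = 10·log₁₀(Σ 10^(L_i/10)).
Σ 10^(L/10) = 10^(80/10) + 10^(90/10) + 10^(92/10) + 10^(87/10) = 3.186e+09.
L_total = 10·log₁₀(3.186e+09) = 95.03 dB.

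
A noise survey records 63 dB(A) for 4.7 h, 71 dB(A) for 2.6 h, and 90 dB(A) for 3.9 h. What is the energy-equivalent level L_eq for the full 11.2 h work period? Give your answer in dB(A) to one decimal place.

85.5 dB(A)

L_eq = 10·log₁₀[(1/T)·Σ tᵢ·10^(Lᵢ/10)] with T = 11.2 h.
Σ tᵢ·10^(Lᵢ/10) = 4.7·10^(63/10) + 2.6·10^(71/10) + 3.9·10^(90/10) = 3.942e+09.
L_eq = 10·log₁₀(3.942e+09/11.2) = 85.47 dB(A).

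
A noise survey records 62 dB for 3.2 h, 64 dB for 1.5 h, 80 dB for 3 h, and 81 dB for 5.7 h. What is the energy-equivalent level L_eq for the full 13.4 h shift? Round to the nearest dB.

79 dB

L_eq = 10·log₁₀[(1/T)·Σ tᵢ·10^(Lᵢ/10)] with T = 13.4 h.
Σ tᵢ·10^(Lᵢ/10) = 3.2·10^(62/10) + 1.5·10^(64/10) + 3·10^(80/10) + 5.7·10^(81/10) = 1.026e+09.
L_eq = 10·log₁₀(1.026e+09/13.4) = 78.84 dB.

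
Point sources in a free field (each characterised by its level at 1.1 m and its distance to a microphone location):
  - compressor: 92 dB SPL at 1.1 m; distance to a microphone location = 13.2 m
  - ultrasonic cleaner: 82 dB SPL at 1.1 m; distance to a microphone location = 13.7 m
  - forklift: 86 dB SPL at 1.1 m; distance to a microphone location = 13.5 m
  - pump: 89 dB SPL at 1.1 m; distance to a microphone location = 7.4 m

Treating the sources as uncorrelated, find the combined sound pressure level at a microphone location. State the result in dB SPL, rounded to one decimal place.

Propagate each source to the receiver with L = L_ref − 20·log₁₀(r/r_ref), then add intensities.
compressor: 92 − 20·log₁₀(13.2/1.1) = 92 − 21.58 = 70.42 dB SPL.
ultrasonic cleaner: 82 − 20·log₁₀(13.7/1.1) = 82 − 21.91 = 60.09 dB SPL.
forklift: 86 − 20·log₁₀(13.5/1.1) = 86 − 21.78 = 64.22 dB SPL.
pump: 89 − 20·log₁₀(7.4/1.1) = 89 − 16.56 = 72.44 dB SPL.
Σ 10^(L/10) = 3.222e+07 → L_total = 10·log₁₀(3.222e+07) = 75.08 dB SPL.

75.1 dB SPL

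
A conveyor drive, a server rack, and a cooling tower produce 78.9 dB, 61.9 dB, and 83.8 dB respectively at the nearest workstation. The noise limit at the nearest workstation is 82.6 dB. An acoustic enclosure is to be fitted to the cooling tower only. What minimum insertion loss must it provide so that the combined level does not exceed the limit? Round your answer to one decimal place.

3.7 dB

Everything except the cooling tower sums to 10^(78.9/10) + 10^(61.9/10) = 7.917e+07 in linear terms, 78.99 dB.
The limit corresponds to 10^(82.6/10) = 1.820e+08; subtracting the fixed part leaves 1.028e+08 for the cooling tower, i.e. 80.12 dB.
So the cooling tower must be reduced from 83.8 to 80.12 dB: IL = 3.68 dB.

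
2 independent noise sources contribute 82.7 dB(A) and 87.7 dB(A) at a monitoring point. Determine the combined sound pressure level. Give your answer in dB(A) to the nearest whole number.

For uncorrelated sources the intensities add, so convert each level to linear form, sum, and take 10·log₁₀ of the total.
Σ 10^(L/10) = 10^(82.7/10) + 10^(87.7/10) = 7.751e+08.
L_total = 10·log₁₀(7.751e+08) = 88.89 dB(A).

89 dB(A)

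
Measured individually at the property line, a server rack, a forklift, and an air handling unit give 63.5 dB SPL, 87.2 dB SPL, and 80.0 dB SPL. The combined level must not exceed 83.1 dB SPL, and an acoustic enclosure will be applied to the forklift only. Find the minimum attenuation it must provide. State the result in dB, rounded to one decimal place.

Fixed contribution from the other sources: Σ 10^(L/10) = 10^(63.5/10) + 10^(80.0/10) = 1.022e+08 (80.10 dB SPL).
To meet 83.1 dB SPL overall, the treated forklift may contribute at most 10^(83.1/10) − 1.022e+08 = 1.019e+08, i.e. 80.08 dB SPL.
So the forklift must be reduced from 87.2 to 80.08 dB SPL: IL = 7.12 dB.

7.1 dB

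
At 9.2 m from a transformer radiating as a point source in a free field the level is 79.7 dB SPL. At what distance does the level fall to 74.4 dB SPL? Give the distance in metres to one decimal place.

The 5.3 dB drop corresponds to a distance ratio of 10^(5.3/20) for a point source.
r₂ = 9.2·10^((79.7−74.4)/20) = 9.2·10^(5.3/20) = 16.94 m.

16.9 m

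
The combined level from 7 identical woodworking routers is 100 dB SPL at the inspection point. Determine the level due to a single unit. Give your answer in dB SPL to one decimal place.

7 equal contributions raise the level by 10·log₁₀ 7 = 8.451 dB, so each unit alone gives 100 − 8.451.

91.5 dB SPL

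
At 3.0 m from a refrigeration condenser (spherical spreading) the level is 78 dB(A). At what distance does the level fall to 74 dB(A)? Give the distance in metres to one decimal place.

For a point source L₁ − L₂ = 20·log₁₀(r₂/r₁), so r₂ = r₁·10^((L₁−L₂)/20).
r₂ = 3.0·10^((78−74)/20) = 3.0·10^(4.0/20) = 4.75 m.

4.8 m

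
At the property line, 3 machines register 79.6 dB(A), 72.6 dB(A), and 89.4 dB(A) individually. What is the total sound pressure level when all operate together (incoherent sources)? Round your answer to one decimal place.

89.9 dB(A)

For uncorrelated sources the intensities add, so convert each level to linear form, sum, and take 10·log₁₀ of the total.
Σ 10^(L/10) = 10^(79.6/10) + 10^(72.6/10) + 10^(89.4/10) = 9.804e+08.
L_total = 10·log₁₀(9.804e+08) = 89.91 dB(A).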